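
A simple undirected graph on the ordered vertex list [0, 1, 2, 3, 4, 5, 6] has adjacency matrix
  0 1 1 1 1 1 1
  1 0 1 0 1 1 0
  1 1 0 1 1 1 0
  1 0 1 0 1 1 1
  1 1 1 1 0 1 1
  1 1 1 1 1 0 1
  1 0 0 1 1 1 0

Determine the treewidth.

4

A width-4 tree decomposition is:
Bags: B1 = {0, 2, 3, 4, 5}  B2 = {0, 3, 4, 5, 6}  B3 = {0, 1, 2, 4, 5}
Tree: B1–B2, B1–B3
The largest bag has 5 vertices, giving width 4; this decomposition certifies tw(G) ≤ 4. On the other hand G contains the 5-clique {0, 1, 2, 4, 5}. A clique must lie in a single bag of any decomposition, so no decomposition can have width below 4. Combining the bounds, tw(G) = 4.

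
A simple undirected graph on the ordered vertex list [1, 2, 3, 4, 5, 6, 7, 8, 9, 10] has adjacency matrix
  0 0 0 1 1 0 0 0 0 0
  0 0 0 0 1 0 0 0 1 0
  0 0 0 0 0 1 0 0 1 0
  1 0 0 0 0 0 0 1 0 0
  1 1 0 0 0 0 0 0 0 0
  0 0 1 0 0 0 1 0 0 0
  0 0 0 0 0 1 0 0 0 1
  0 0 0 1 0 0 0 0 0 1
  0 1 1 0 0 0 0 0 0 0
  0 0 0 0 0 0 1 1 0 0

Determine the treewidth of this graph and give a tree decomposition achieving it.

The largest bag has 3 vertices, giving width 2; this decomposition certifies tw(G) ≤ 2. Since 5–2–9–3–6–7–10–8–4–1–5 is a cycle in G, G is not acyclic. Forests are exactly the graphs of treewidth ≤ 1, so tw(G) ≥ 2. The upper and lower bounds meet at 2, so that is the treewidth.

Treewidth 2.
One such decomposition:
Bags: B1 = {2, 5, 9}  B2 = {3, 5, 9}  B3 = {3, 5, 6}  B4 = {5, 6, 7}  B5 = {5, 7, 10}  B6 = {5, 8, 10}  B7 = {4, 5, 8}  B8 = {1, 4, 5}
Tree: B1–B2, B2–B3, B3–B4, B4–B5, B5–B6, B6–B7, B7–B8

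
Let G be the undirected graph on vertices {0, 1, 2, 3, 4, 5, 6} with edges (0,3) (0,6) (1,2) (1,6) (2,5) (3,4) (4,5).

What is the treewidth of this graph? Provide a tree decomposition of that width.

Every bag has size at most 3, so the width is 3 − 1 = 2 and tw(G) ≤ 2. The edges 5–2–1–6–0–3–4–5 form a cycle, so G is not a tree and its treewidth is at least 2. Combining the bounds, tw(G) = 2.

Treewidth 2.
Bags: B1 = {1, 2, 5}  B2 = {1, 5, 6}  B3 = {0, 5, 6}  B4 = {0, 3, 5}  B5 = {3, 4, 5}
Tree: B1–B2, B2–B3, B3–B4, B4–B5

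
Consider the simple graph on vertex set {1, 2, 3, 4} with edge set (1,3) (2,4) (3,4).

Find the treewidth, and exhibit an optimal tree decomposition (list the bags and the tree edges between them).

Every bag has size at most 2, so the width is 2 − 1 = 1 and tw(G) ≤ 1. Any graph with an edge has treewidth ≥ 1, and G has the edge 3–1. Therefore the treewidth is 1.

Treewidth 1.
Bags: B1 = {1, 3}  B2 = {3, 4}  B3 = {2, 4}
Tree: B1–B2, B2–B3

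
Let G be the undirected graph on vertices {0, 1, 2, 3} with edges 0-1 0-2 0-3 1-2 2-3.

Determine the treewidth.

A width-2 tree decomposition is:
Bags: B1 = {0, 1, 2}  B2 = {0, 2, 3}
Tree: B1–B2
Each bag holds 3 vertices, so the decomposition has width 2, which upper-bounds the treewidth. For the lower bound, the 3 vertices {0, 1, 2} are pairwise adjacent, and any tree decomposition puts a clique entirely inside one bag — forcing width ≥ 2. Combining the bounds, tw(G) = 2.

2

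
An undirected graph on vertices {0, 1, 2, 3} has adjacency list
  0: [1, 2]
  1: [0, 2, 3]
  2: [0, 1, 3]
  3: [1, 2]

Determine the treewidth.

2

A width-2 tree decomposition is:
Bags: B1 = {1, 2, 3}  B2 = {0, 1, 2}
Tree: B1–B2
Each bag holds 3 vertices, so the decomposition has width 2, which upper-bounds the treewidth. On the other hand G contains the 3-clique {0, 1, 2}. A clique must lie in a single bag of any decomposition, so no decomposition can have width below 2. Therefore the treewidth is 2.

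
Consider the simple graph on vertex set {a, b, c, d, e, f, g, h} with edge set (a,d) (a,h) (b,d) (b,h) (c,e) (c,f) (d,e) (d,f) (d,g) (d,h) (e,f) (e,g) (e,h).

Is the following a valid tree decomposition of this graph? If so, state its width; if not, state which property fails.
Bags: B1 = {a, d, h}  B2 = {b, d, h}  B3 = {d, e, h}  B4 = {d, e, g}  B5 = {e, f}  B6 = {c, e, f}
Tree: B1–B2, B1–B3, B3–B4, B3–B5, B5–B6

No — edge (d,f) lies in no bag.

A tree decomposition must satisfy three properties: every vertex lies in some bag; for every edge, both endpoints lie together in some bag; and for every vertex, the bags containing it form a connected subtree. Here edge (d,f) lies in no bag, so the decomposition is invalid.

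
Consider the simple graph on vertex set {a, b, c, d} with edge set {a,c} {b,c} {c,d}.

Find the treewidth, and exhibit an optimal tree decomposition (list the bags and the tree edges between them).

The largest bag has 2 vertices, giving width 1; this decomposition certifies tw(G) ≤ 1. G has an edge, so its treewidth is at least 1. The upper and lower bounds meet at 1, so that is the treewidth.

Treewidth 1.
One optimal decomposition is:
Bags: B1 = {a, c}  B2 = {b, c}  B3 = {c, d}
Tree: B1–B2, B1–B3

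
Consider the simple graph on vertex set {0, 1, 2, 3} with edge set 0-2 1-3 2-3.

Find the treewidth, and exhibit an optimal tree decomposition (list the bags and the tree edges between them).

The largest bag has 2 vertices, giving width 1; this decomposition certifies tw(G) ≤ 1. G has an edge, so its treewidth is at least 1. Therefore the treewidth is 1.

Treewidth 1.
One optimal decomposition is:
Bags: B1 = {2, 3}  B2 = {0, 2}  B3 = {1, 3}
Tree: B1–B2, B1–B3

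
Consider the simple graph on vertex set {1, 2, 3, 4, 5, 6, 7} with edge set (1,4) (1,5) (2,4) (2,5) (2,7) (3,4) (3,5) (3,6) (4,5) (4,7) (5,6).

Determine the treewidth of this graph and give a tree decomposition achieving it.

Treewidth 2.
One such decomposition:
Bags: B1 = {3, 4, 5}  B2 = {1, 4, 5}  B3 = {2, 4, 5}  B4 = {2, 4, 7}  B5 = {3, 5, 6}
Tree: B1–B2, B2–B3, B3–B4, B1–B5

Each bag holds 3 vertices, so the decomposition has width 2, which upper-bounds the treewidth. For the lower bound, the 3 vertices {1, 4, 5} are pairwise adjacent, and any tree decomposition puts a clique entirely inside one bag — forcing width ≥ 2. Hence tw(G) = 2 exactly.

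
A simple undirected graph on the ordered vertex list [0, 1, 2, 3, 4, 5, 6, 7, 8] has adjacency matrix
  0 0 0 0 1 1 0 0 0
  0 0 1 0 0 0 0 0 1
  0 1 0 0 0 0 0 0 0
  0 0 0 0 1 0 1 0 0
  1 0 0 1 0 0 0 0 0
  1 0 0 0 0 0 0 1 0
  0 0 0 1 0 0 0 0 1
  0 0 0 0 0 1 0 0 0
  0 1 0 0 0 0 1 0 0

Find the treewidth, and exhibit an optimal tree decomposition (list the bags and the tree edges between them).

Every bag has size at most 2, so the width is 2 − 1 = 1 and tw(G) ≤ 1. Any graph with an edge has treewidth ≥ 1, and G has the edge 7–5. Therefore the treewidth is 1.

Treewidth 1.
One such decomposition:
Bags: B1 = {5, 7}  B2 = {0, 5}  B3 = {0, 4}  B4 = {3, 4}  B5 = {3, 6}  B6 = {6, 8}  B7 = {1, 8}  B8 = {1, 2}
Tree: B1–B2, B2–B3, B3–B4, B4–B5, B5–B6, B6–B7, B7–B8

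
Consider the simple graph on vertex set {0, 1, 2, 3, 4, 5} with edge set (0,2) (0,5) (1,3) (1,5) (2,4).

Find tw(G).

A width-1 tree decomposition is:
Bags: B1 = {2, 4}  B2 = {0, 2}  B3 = {0, 5}  B4 = {1, 5}  B5 = {1, 3}
Tree: B1–B2, B2–B3, B3–B4, B4–B5
Every bag has size at most 2, so the width is 2 − 1 = 1 and tw(G) ≤ 1. Any graph with an edge has treewidth ≥ 1, and G has the edge 4–2. Combining the bounds, tw(G) = 1.

1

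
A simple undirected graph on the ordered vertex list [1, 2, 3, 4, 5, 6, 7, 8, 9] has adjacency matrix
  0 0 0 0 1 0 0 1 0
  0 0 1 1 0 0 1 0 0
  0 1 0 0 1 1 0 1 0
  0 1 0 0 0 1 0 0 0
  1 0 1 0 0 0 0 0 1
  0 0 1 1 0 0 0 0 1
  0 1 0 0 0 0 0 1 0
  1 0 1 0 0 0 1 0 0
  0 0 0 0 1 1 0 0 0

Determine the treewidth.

A width-3 tree decomposition is:
Bags: B1 = {2, 4, 6, 9}  B2 = {2, 3, 6, 9}  B3 = {2, 3, 5, 9}  B4 = {2, 3, 5, 7}  B5 = {3, 5, 7, 8}  B6 = {1, 5, 7, 8}
Tree: B1–B2, B2–B3, B3–B4, B4–B5, B5–B6
Every bag has size at most 4, so the width is 4 − 1 = 3 and tw(G) ≤ 3. For the lower bound: the 4 vertex sets {4,6,9}, {2}, {3}, {1,5,7,8} are disjoint, each induces a connected subgraph, and every pair is joined by at least one edge of G. Contracting each set to a single vertex therefore yields K_{4} as a minor, and since treewidth is minor-monotone, tw(G) ≥ tw(K_{4}) = 3. The upper and lower bounds meet at 3, so that is the treewidth.

3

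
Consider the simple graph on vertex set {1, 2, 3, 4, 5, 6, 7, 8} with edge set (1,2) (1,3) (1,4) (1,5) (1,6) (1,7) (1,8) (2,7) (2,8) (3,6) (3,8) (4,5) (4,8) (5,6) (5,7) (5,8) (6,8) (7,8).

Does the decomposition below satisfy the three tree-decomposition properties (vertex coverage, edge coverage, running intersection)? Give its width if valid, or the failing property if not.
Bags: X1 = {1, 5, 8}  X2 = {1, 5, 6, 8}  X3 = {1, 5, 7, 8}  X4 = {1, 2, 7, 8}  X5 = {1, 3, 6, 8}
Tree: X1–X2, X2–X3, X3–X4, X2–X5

A tree decomposition must satisfy three properties: every vertex lies in some bag; for every edge, both endpoints lie together in some bag; and for every vertex, the bags containing it form a connected subtree. Here vertex 4 appears in no bag, so the decomposition is invalid.

No — vertex 4 appears in no bag.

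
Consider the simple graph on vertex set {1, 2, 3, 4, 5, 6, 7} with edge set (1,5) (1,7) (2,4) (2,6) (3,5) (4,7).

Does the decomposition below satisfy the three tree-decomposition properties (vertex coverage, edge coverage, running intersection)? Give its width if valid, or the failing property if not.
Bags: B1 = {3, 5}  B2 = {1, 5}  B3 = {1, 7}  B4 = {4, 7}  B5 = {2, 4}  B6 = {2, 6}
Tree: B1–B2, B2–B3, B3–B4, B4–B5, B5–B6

Yes; width 1.

Checking the three conditions: (i) the bags cover all of {1, 2, 3, 4, 5, 6, 7}; (ii) for each edge, some bag contains both endpoints; (iii) the bags containing any fixed vertex form a subtree. All hold, so the decomposition is valid with width 2 − 1 = 1.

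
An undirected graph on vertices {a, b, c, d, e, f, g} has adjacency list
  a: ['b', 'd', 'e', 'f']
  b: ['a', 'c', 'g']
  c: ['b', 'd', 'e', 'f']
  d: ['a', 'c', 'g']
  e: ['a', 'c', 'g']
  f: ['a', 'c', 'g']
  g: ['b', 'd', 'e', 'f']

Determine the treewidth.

3

A width-3 tree decomposition is:
Bags: B1 = {a, c, d, g}  B2 = {a, c, f, g}  B3 = {a, c, e, g}  B4 = {a, b, c, g}
Tree: B1–B2, B2–B3, B3–B4
Each bag holds 4 vertices, so the decomposition has width 3, which upper-bounds the treewidth. For the lower bound: the 4 vertex sets {a,d}, {f,g}, {c}, {e} are disjoint, each induces a connected subgraph, and every pair is joined by at least one edge of G. Contracting each set to a single vertex therefore yields K_{4} as a minor, and since treewidth is minor-monotone, tw(G) ≥ tw(K_{4}) = 3. Hence tw(G) = 3 exactly.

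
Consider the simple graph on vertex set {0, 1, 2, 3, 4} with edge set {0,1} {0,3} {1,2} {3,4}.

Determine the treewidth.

1

A width-1 tree decomposition is:
Bags: B1 = {1, 2}  B2 = {0, 1}  B3 = {0, 3}  B4 = {3, 4}
Tree: B1–B2, B2–B3, B3–B4
Each bag holds 2 vertices, so the decomposition has width 1, which upper-bounds the treewidth. G has an edge, so its treewidth is at least 1. Combining the bounds, tw(G) = 1.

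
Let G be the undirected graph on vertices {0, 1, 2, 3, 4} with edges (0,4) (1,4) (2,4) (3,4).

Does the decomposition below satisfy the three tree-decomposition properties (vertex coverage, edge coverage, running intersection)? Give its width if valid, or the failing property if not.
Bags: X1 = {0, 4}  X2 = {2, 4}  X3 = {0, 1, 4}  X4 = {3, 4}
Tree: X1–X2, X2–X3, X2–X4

No — bags containing vertex 0 are not connected in the tree.

A tree decomposition must satisfy three properties: every vertex lies in some bag; for every edge, both endpoints lie together in some bag; and for every vertex, the bags containing it form a connected subtree. Here bags containing vertex 0 are not connected in the tree, so the decomposition is invalid.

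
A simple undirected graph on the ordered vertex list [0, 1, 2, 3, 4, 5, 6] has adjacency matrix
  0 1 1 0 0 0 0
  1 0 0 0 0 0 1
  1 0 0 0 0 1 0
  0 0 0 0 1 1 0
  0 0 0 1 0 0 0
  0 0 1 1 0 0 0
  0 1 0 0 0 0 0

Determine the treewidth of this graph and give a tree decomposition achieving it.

Each bag holds 2 vertices, so the decomposition has width 1, which upper-bounds the treewidth. Any graph with an edge has treewidth ≥ 1, and G has the edge 6–1. Combining the bounds, tw(G) = 1.

Treewidth 1.
One such decomposition:
Bags: B1 = {1, 6}  B2 = {0, 1}  B3 = {0, 2}  B4 = {2, 5}  B5 = {3, 5}  B6 = {3, 4}
Tree: B1–B2, B2–B3, B3–B4, B4–B5, B5–B6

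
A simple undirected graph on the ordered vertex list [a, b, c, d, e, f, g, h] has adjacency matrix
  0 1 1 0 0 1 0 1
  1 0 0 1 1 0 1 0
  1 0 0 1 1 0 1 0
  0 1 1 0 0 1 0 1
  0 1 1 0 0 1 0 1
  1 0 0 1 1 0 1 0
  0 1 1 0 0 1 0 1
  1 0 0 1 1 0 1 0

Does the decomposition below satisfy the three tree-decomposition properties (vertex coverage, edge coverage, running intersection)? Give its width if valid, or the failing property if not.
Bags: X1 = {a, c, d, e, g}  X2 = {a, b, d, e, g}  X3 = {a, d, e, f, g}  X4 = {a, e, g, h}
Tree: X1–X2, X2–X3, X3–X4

A tree decomposition must satisfy three properties: every vertex lies in some bag; for every edge, both endpoints lie together in some bag; and for every vertex, the bags containing it form a connected subtree. Here edge (d,h) lies in no bag, so the decomposition is invalid.

No — edge (d,h) lies in no bag.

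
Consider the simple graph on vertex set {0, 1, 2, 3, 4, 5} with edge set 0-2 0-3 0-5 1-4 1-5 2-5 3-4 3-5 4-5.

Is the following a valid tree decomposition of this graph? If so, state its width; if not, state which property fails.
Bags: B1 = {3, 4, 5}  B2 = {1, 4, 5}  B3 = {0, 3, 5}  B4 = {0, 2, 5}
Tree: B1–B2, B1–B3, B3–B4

Checking the three conditions: (i) the bags cover all of {0, 1, 2, 3, 4, 5}; (ii) for each edge, some bag contains both endpoints; (iii) the bags containing any fixed vertex form a subtree. All hold, so the decomposition is valid with width 3 − 1 = 2.

Yes; width 2.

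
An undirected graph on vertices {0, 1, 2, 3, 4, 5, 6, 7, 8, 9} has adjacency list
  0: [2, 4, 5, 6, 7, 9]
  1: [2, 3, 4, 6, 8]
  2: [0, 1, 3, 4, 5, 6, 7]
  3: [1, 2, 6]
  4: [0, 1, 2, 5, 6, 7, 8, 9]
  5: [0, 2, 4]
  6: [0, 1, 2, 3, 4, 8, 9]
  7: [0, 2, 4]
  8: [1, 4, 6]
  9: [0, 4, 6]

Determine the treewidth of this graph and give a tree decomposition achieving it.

Treewidth 3.
One such decomposition:
Bags: B1 = {0, 2, 4, 6}  B2 = {1, 2, 4, 6}  B3 = {0, 2, 4, 7}  B4 = {1, 4, 6, 8}  B5 = {0, 4, 6, 9}  B6 = {0, 2, 4, 5}  B7 = {1, 2, 3, 6}
Tree: B1–B2, B1–B3, B2–B4, B1–B5, B3–B6, B2–B7

The largest bag has 4 vertices, giving width 3; this decomposition certifies tw(G) ≤ 3. On the other hand G contains the 4-clique {1, 2, 3, 6}. A clique must lie in a single bag of any decomposition, so no decomposition can have width below 3. The upper and lower bounds meet at 3, so that is the treewidth.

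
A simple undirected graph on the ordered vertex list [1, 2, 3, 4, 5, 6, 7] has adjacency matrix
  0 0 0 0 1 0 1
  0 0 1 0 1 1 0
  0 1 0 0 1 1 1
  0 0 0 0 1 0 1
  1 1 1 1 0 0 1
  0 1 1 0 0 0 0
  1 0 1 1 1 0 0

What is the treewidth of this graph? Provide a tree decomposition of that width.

Treewidth 2.
Bags: B1 = {2, 3, 5}  B2 = {3, 5, 7}  B3 = {2, 3, 6}  B4 = {1, 5, 7}  B5 = {4, 5, 7}
Tree: B1–B2, B1–B3, B2–B4, B4–B5

The largest bag has 3 vertices, giving width 2; this decomposition certifies tw(G) ≤ 2. On the other hand G contains the 3-clique {2, 3, 5}. A clique must lie in a single bag of any decomposition, so no decomposition can have width below 2. The upper and lower bounds meet at 2, so that is the treewidth.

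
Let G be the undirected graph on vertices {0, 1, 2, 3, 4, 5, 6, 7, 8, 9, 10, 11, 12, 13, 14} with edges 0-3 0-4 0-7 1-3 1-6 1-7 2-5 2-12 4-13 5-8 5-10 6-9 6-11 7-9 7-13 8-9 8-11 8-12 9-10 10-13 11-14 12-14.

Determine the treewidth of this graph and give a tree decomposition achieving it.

Treewidth 3.
One optimal decomposition is:
Bags: B1 = {2, 5, 12, 14}  B2 = {5, 8, 12, 14}  B3 = {5, 8, 11, 14}  B4 = {5, 8, 10, 11}  B5 = {8, 9, 10, 11}  B6 = {6, 9, 10, 11}  B7 = {6, 9, 10, 13}  B8 = {6, 7, 9, 13}  B9 = {1, 6, 7, 13}  B10 = {1, 4, 7, 13}  B11 = {0, 1, 4, 7}  B12 = {0, 1, 3, 4}
Tree: B1–B2, B2–B3, B3–B4, B4–B5, B5–B6, B6–B7, B7–B8, B8–B9, B9–B10, B10–B11, B11–B12

The largest bag has 4 vertices, giving width 3; this decomposition certifies tw(G) ≤ 3. For the lower bound: the 4 vertex sets {2,12,14}, {5}, {8}, {6,9,10,11} are disjoint, each induces a connected subgraph, and every pair is joined by at least one edge of G. Contracting each set to a single vertex therefore yields K_{4} as a minor, and since treewidth is minor-monotone, tw(G) ≥ tw(K_{4}) = 3. Therefore the treewidth is 3.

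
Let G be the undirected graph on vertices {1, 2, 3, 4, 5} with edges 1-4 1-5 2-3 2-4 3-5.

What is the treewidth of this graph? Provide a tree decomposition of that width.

The largest bag has 3 vertices, giving width 2; this decomposition certifies tw(G) ≤ 2. Since 2–3–5–1–4–2 is a cycle in G, G is not acyclic. Forests are exactly the graphs of treewidth ≤ 1, so tw(G) ≥ 2. Hence tw(G) = 2 exactly.

Treewidth 2.
One optimal decomposition is:
Bags: B1 = {2, 3, 5}  B2 = {1, 2, 5}  B3 = {1, 2, 4}
Tree: B1–B2, B2–B3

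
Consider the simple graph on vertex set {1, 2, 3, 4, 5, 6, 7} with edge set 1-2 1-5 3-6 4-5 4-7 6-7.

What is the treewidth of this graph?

1

A width-1 tree decomposition is:
Bags: B1 = {1, 2}  B2 = {1, 5}  B3 = {4, 5}  B4 = {4, 7}  B5 = {6, 7}  B6 = {3, 6}
Tree: B1–B2, B2–B3, B3–B4, B4–B5, B5–B6
Every bag has size at most 2, so the width is 2 − 1 = 1 and tw(G) ≤ 1. Since G has at least one edge (e.g. 2–1), it is not an edgeless graph, so tw(G) ≥ 1. Hence tw(G) = 1 exactly.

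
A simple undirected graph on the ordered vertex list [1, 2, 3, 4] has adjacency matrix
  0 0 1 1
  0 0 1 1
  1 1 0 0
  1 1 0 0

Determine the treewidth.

2

A width-2 tree decomposition is:
Bags: B1 = {1, 2, 3}  B2 = {1, 2, 4}
Tree: B1–B2
Every bag has size at most 3, so the width is 3 − 1 = 2 and tw(G) ≤ 2. For the lower bound, G contains the cycle 1–3–2–4–1, so G is not a forest; only forests have treewidth ≤ 1, hence tw(G) ≥ 2. Combining the bounds, tw(G) = 2.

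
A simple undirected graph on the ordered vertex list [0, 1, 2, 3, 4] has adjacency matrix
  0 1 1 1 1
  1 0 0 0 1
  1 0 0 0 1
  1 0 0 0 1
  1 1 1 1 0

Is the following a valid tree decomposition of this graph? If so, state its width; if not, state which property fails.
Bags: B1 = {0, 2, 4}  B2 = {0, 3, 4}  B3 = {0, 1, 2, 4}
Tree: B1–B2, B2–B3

A tree decomposition must satisfy three properties: every vertex lies in some bag; for every edge, both endpoints lie together in some bag; and for every vertex, the bags containing it form a connected subtree. Here bags containing vertex 2 are not connected in the tree, so the decomposition is invalid.

No — bags containing vertex 2 are not connected in the tree.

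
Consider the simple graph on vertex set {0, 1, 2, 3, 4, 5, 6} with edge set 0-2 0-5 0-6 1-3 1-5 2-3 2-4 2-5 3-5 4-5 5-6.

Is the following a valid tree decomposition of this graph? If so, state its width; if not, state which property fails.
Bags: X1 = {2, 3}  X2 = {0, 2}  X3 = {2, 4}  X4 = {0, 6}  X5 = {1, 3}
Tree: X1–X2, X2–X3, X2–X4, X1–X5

No — vertex 5 appears in no bag.

A tree decomposition must satisfy three properties: every vertex lies in some bag; for every edge, both endpoints lie together in some bag; and for every vertex, the bags containing it form a connected subtree. Here vertex 5 appears in no bag, so the decomposition is invalid.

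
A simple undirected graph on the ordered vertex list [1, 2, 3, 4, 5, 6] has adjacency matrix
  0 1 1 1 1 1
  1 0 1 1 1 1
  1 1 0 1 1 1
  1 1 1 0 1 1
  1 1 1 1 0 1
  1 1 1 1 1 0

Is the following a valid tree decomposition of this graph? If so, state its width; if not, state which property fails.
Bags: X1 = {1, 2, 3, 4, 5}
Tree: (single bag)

No — vertex 6 appears in no bag.

A tree decomposition must satisfy three properties: every vertex lies in some bag; for every edge, both endpoints lie together in some bag; and for every vertex, the bags containing it form a connected subtree. Here vertex 6 appears in no bag, so the decomposition is invalid.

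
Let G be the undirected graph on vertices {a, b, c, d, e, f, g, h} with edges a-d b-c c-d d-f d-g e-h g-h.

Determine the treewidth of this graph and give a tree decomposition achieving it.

Treewidth 1.
One optimal decomposition is:
Bags: B1 = {g, h}  B2 = {d, g}  B3 = {e, h}  B4 = {c, d}  B5 = {b, c}  B6 = {a, d}  B7 = {d, f}
Tree: B1–B2, B1–B3, B2–B4, B4–B5, B2–B6, B6–B7

The largest bag has 2 vertices, giving width 1; this decomposition certifies tw(G) ≤ 1. Since G has at least one edge (e.g. h–g), it is not an edgeless graph, so tw(G) ≥ 1. Therefore the treewidth is 1.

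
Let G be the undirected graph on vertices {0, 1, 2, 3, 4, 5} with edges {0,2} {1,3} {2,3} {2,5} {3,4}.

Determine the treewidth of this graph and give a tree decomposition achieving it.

Treewidth 1.
One optimal decomposition is:
Bags: B1 = {2, 3}  B2 = {0, 2}  B3 = {3, 4}  B4 = {1, 3}  B5 = {2, 5}
Tree: B1–B2, B1–B3, B3–B4, B2–B5

Each bag holds 2 vertices, so the decomposition has width 1, which upper-bounds the treewidth. Any graph with an edge has treewidth ≥ 1, and G has the edge 2–3. Hence tw(G) = 1 exactly.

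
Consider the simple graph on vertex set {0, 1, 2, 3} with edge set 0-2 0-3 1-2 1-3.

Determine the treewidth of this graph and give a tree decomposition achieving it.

Treewidth 2.
Bags: B1 = {0, 2, 3}  B2 = {1, 2, 3}
Tree: B1–B2

Each bag holds 3 vertices, so the decomposition has width 2, which upper-bounds the treewidth. The edges 2–0–3–1–2 form a cycle, so G is not a tree and its treewidth is at least 2. Combining the bounds, tw(G) = 2.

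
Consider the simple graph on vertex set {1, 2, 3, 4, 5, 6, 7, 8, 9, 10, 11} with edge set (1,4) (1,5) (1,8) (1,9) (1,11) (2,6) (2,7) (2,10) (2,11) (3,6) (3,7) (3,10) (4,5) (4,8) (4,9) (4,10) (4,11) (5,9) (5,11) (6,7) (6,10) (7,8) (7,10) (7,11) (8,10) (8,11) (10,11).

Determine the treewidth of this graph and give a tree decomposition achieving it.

Every bag has size at most 4, so the width is 4 − 1 = 3 and tw(G) ≤ 3. Conversely, {1, 4, 5, 9} is a clique of size 4, and the vertices of any clique must share a bag in every tree decomposition; so some bag has ≥ 4 vertices and tw(G) ≥ 3. Therefore the treewidth is 3.

Treewidth 3.
One such decomposition:
Bags: B1 = {4, 8, 10, 11}  B2 = {7, 8, 10, 11}  B3 = {1, 4, 8, 11}  B4 = {2, 7, 10, 11}  B5 = {2, 6, 7, 10}  B6 = {1, 4, 5, 11}  B7 = {1, 4, 5, 9}  B8 = {3, 6, 7, 10}
Tree: B1–B2, B1–B3, B2–B4, B4–B5, B3–B6, B6–B7, B5–B8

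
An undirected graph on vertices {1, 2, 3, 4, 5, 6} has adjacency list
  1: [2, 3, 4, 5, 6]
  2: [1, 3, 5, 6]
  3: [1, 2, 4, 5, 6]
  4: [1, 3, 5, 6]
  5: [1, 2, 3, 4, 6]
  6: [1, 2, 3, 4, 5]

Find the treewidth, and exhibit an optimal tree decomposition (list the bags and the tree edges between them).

The largest bag has 5 vertices, giving width 4; this decomposition certifies tw(G) ≤ 4. On the other hand G contains the 5-clique {1, 2, 3, 5, 6}. A clique must lie in a single bag of any decomposition, so no decomposition can have width below 4. The upper and lower bounds meet at 4, so that is the treewidth.

Treewidth 4.
One optimal decomposition is:
Bags: B1 = {1, 2, 3, 5, 6}  B2 = {1, 3, 4, 5, 6}
Tree: B1–B2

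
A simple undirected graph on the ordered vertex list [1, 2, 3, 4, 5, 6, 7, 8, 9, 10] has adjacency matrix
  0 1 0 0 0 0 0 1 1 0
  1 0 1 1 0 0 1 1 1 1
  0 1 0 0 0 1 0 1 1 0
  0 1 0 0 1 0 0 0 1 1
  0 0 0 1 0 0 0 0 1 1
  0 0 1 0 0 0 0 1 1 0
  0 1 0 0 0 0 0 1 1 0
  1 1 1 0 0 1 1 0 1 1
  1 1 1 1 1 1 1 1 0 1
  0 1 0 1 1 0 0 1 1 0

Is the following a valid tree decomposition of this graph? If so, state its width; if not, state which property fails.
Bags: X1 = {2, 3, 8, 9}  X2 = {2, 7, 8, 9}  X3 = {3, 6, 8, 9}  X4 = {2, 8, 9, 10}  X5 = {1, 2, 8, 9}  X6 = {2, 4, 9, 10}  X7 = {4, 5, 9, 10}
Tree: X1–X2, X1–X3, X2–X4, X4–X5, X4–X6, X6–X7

Every vertex of G appears in some bag (union = {1, 2, 3, 4, 5, 6, 7, 8, 9, 10}); every edge is covered by a bag; and for each vertex v the set of bags containing v is connected in the bag tree. The decomposition is therefore valid. The largest bag has 4 vertices, so the width is 3.

Yes; width 3.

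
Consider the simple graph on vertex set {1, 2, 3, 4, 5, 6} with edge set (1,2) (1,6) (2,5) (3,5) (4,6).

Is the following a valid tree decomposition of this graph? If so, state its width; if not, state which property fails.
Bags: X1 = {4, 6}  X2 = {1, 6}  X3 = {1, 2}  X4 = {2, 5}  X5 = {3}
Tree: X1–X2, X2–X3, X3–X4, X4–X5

No — edge (5,3) lies in no bag.

A tree decomposition must satisfy three properties: every vertex lies in some bag; for every edge, both endpoints lie together in some bag; and for every vertex, the bags containing it form a connected subtree. Here edge (5,3) lies in no bag, so the decomposition is invalid.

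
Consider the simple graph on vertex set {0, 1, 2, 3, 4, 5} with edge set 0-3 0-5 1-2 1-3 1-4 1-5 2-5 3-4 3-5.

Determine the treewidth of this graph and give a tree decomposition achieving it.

Each bag holds 3 vertices, so the decomposition has width 2, which upper-bounds the treewidth. On the other hand G contains the 3-clique {0, 3, 5}. A clique must lie in a single bag of any decomposition, so no decomposition can have width below 2. Hence tw(G) = 2 exactly.

Treewidth 2.
One such decomposition:
Bags: B1 = {1, 3, 4}  B2 = {1, 3, 5}  B3 = {1, 2, 5}  B4 = {0, 3, 5}
Tree: B1–B2, B2–B3, B2–B4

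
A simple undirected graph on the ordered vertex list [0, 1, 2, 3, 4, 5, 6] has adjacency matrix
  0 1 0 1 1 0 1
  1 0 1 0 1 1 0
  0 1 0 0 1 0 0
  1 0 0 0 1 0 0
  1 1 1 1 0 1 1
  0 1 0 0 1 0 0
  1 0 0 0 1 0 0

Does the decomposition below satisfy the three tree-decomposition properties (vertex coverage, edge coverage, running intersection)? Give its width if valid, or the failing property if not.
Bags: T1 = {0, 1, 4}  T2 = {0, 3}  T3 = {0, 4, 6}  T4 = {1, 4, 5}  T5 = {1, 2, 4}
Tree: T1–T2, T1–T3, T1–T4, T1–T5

No — edge (4,3) lies in no bag.

A tree decomposition must satisfy three properties: every vertex lies in some bag; for every edge, both endpoints lie together in some bag; and for every vertex, the bags containing it form a connected subtree. Here edge (4,3) lies in no bag, so the decomposition is invalid.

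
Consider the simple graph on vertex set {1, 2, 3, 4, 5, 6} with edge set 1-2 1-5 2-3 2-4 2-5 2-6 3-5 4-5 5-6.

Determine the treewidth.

A width-2 tree decomposition is:
Bags: B1 = {1, 2, 5}  B2 = {2, 5, 6}  B3 = {2, 4, 5}  B4 = {2, 3, 5}
Tree: B1–B2, B2–B3, B1–B4
Every bag has size at most 3, so the width is 3 − 1 = 2 and tw(G) ≤ 2. Conversely, {1, 2, 5} is a clique of size 3, and the vertices of any clique must share a bag in every tree decomposition; so some bag has ≥ 3 vertices and tw(G) ≥ 2. Hence tw(G) = 2 exactly.

2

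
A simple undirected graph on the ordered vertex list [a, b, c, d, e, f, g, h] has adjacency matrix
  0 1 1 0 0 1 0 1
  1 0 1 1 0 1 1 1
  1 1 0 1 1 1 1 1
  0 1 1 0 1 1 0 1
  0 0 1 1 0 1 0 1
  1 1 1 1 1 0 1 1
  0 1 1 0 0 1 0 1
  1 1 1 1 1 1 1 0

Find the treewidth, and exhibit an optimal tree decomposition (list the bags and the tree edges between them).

Treewidth 4.
One optimal decomposition is:
Bags: B1 = {b, c, d, f, h}  B2 = {c, d, e, f, h}  B3 = {a, b, c, f, h}  B4 = {b, c, f, g, h}
Tree: B1–B2, B1–B3, B1–B4

Every bag has size at most 5, so the width is 5 − 1 = 4 and tw(G) ≤ 4. On the other hand G contains the 5-clique {c, d, e, f, h}. A clique must lie in a single bag of any decomposition, so no decomposition can have width below 4. Combining the bounds, tw(G) = 4.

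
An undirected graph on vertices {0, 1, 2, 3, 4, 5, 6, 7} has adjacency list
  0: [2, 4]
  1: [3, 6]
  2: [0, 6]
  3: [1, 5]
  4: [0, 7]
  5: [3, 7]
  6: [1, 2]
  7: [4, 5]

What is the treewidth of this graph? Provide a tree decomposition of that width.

Each bag holds 3 vertices, so the decomposition has width 2, which upper-bounds the treewidth. Since 2–6–1–3–5–7–4–0–2 is a cycle in G, G is not acyclic. Forests are exactly the graphs of treewidth ≤ 1, so tw(G) ≥ 2. The upper and lower bounds meet at 2, so that is the treewidth.

Treewidth 2.
One such decomposition:
Bags: B1 = {1, 2, 6}  B2 = {1, 2, 3}  B3 = {2, 3, 5}  B4 = {2, 5, 7}  B5 = {2, 4, 7}  B6 = {0, 2, 4}
Tree: B1–B2, B2–B3, B3–B4, B4–B5, B5–B6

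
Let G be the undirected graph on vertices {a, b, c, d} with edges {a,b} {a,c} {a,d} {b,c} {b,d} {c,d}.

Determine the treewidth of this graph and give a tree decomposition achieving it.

With just one bag of size 4, the width is 4 − 1 = 3, so tw(G) ≤ 3. For the lower bound, the 4 vertices {a, b, c, d} are pairwise adjacent, and any tree decomposition puts a clique entirely inside one bag — forcing width ≥ 3. Combining the bounds, tw(G) = 3.

Treewidth 3.
One such decomposition:
Bags: B1 = {a, b, c, d}
Tree: (single bag)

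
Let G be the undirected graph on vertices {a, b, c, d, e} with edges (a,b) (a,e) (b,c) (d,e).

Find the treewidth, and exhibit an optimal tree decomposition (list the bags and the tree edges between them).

Treewidth 1.
One such decomposition:
Bags: B1 = {a, b}  B2 = {a, e}  B3 = {d, e}  B4 = {b, c}
Tree: B1–B2, B2–B3, B1–B4

Every bag has size at most 2, so the width is 2 − 1 = 1 and tw(G) ≤ 1. G has an edge, so its treewidth is at least 1. Hence tw(G) = 1 exactly.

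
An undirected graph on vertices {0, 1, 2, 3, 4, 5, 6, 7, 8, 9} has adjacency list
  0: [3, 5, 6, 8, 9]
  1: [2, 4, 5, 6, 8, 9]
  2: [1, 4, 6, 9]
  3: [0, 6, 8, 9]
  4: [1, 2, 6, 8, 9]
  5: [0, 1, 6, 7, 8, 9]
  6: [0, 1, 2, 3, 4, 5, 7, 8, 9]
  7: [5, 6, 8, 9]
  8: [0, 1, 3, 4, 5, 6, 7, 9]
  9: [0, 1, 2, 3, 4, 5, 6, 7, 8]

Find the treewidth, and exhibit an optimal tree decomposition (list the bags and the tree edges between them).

Treewidth 4.
Bags: B1 = {1, 5, 6, 8, 9}  B2 = {0, 5, 6, 8, 9}  B3 = {5, 6, 7, 8, 9}  B4 = {1, 4, 6, 8, 9}  B5 = {0, 3, 6, 8, 9}  B6 = {1, 2, 4, 6, 9}
Tree: B1–B2, B2–B3, B1–B4, B2–B5, B4–B6

The largest bag has 5 vertices, giving width 4; this decomposition certifies tw(G) ≤ 4. Conversely, {0, 3, 6, 8, 9} is a clique of size 5, and the vertices of any clique must share a bag in every tree decomposition; so some bag has ≥ 5 vertices and tw(G) ≥ 4. Therefore the treewidth is 4.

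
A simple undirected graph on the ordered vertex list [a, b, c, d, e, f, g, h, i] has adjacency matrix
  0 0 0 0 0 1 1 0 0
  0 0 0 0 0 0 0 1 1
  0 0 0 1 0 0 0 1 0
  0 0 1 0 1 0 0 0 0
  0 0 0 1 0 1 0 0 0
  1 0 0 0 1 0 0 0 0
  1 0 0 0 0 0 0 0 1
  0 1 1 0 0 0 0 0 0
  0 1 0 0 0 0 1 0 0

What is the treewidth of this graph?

2

A width-2 tree decomposition is:
Bags: B1 = {b, h, i}  B2 = {c, h, i}  B3 = {c, d, i}  B4 = {d, e, i}  B5 = {e, f, i}  B6 = {a, f, i}  B7 = {a, g, i}
Tree: B1–B2, B2–B3, B3–B4, B4–B5, B5–B6, B6–B7
Each bag holds 3 vertices, so the decomposition has width 2, which upper-bounds the treewidth. The edges i–b–h–c–d–e–f–a–g–i form a cycle, so G is not a tree and its treewidth is at least 2. Therefore the treewidth is 2.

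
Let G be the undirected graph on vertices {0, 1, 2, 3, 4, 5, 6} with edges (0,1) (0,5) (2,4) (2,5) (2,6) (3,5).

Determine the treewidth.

1

A width-1 tree decomposition is:
Bags: B1 = {2, 4}  B2 = {2, 5}  B3 = {3, 5}  B4 = {0, 5}  B5 = {0, 1}  B6 = {2, 6}
Tree: B1–B2, B2–B3, B3–B4, B4–B5, B1–B6
Every bag has size at most 2, so the width is 2 − 1 = 1 and tw(G) ≤ 1. G has an edge, so its treewidth is at least 1. Hence tw(G) = 1 exactly.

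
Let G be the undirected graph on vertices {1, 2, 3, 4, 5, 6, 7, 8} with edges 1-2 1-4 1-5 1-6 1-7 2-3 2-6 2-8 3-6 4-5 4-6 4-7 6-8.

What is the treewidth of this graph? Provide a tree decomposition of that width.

The largest bag has 3 vertices, giving width 2; this decomposition certifies tw(G) ≤ 2. On the other hand G contains the 3-clique {2, 6, 8}. A clique must lie in a single bag of any decomposition, so no decomposition can have width below 2. The upper and lower bounds meet at 2, so that is the treewidth.

Treewidth 2.
Bags: B1 = {1, 4, 6}  B2 = {1, 2, 6}  B3 = {1, 4, 7}  B4 = {2, 3, 6}  B5 = {1, 4, 5}  B6 = {2, 6, 8}
Tree: B1–B2, B1–B3, B2–B4, B1–B5, B4–B6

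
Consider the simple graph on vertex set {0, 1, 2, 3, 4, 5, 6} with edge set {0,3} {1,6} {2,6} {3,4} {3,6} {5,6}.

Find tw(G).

1

A width-1 tree decomposition is:
Bags: B1 = {2, 6}  B2 = {3, 6}  B3 = {0, 3}  B4 = {1, 6}  B5 = {3, 4}  B6 = {5, 6}
Tree: B1–B2, B2–B3, B2–B4, B2–B5, B2–B6
Every bag has size at most 2, so the width is 2 − 1 = 1 and tw(G) ≤ 1. Any graph with an edge has treewidth ≥ 1, and G has the edge 6–2. Therefore the treewidth is 1.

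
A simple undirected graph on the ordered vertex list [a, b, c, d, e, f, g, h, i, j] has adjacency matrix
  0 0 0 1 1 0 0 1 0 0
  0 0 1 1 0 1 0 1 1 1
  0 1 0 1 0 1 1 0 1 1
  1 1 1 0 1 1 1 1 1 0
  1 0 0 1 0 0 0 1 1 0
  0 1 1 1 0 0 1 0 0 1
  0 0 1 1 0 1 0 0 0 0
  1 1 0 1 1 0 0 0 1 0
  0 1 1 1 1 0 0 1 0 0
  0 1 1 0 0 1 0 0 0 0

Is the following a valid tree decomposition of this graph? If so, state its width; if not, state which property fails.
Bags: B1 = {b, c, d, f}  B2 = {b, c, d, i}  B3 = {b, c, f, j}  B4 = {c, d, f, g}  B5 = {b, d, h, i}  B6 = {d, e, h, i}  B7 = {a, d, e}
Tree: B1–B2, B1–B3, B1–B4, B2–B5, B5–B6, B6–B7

A tree decomposition must satisfy three properties: every vertex lies in some bag; for every edge, both endpoints lie together in some bag; and for every vertex, the bags containing it form a connected subtree. Here edge (h,a) lies in no bag, so the decomposition is invalid.

No — edge (h,a) lies in no bag.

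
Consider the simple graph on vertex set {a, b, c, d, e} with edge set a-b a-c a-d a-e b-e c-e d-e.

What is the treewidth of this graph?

2

A width-2 tree decomposition is:
Bags: B1 = {a, c, e}  B2 = {a, d, e}  B3 = {a, b, e}
Tree: B1–B2, B2–B3
Each bag holds 3 vertices, so the decomposition has width 2, which upper-bounds the treewidth. For the lower bound, the 3 vertices {a, d, e} are pairwise adjacent, and any tree decomposition puts a clique entirely inside one bag — forcing width ≥ 2. Combining the bounds, tw(G) = 2.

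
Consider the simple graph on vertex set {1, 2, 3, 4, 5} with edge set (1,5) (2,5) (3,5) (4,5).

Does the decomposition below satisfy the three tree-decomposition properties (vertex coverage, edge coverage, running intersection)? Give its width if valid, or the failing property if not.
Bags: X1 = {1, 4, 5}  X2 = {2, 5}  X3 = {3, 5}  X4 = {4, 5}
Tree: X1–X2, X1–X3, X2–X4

No — bags containing vertex 4 are not connected in the tree.

A tree decomposition must satisfy three properties: every vertex lies in some bag; for every edge, both endpoints lie together in some bag; and for every vertex, the bags containing it form a connected subtree. Here bags containing vertex 4 are not connected in the tree, so the decomposition is invalid.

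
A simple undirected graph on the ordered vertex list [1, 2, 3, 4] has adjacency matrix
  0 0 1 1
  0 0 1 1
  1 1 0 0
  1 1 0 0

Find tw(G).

2

A width-2 tree decomposition is:
Bags: B1 = {1, 2, 3}  B2 = {1, 2, 4}
Tree: B1–B2
Every bag has size at most 3, so the width is 3 − 1 = 2 and tw(G) ≤ 2. The edges 2–3–1–4–2 form a cycle, so G is not a tree and its treewidth is at least 2. The upper and lower bounds meet at 2, so that is the treewidth.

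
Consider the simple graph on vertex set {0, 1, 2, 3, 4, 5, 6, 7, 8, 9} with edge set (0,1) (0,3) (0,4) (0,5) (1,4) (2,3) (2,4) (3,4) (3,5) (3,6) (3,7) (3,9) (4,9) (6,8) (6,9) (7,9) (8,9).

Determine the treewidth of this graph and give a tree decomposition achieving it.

Treewidth 2.
One such decomposition:
Bags: B1 = {3, 6, 9}  B2 = {3, 4, 9}  B3 = {6, 8, 9}  B4 = {0, 3, 4}  B5 = {0, 1, 4}  B6 = {2, 3, 4}  B7 = {0, 3, 5}  B8 = {3, 7, 9}
Tree: B1–B2, B1–B3, B2–B4, B4–B5, B2–B6, B4–B7, B1–B8

Every bag has size at most 3, so the width is 3 − 1 = 2 and tw(G) ≤ 2. For the lower bound, the 3 vertices {6, 8, 9} are pairwise adjacent, and any tree decomposition puts a clique entirely inside one bag — forcing width ≥ 2. Hence tw(G) = 2 exactly.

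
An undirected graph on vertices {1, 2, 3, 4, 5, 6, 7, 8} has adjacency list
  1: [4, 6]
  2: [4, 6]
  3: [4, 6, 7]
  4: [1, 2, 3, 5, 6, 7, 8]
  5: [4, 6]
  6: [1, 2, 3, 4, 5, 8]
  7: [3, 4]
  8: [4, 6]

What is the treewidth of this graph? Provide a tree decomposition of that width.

Each bag holds 3 vertices, so the decomposition has width 2, which upper-bounds the treewidth. For the lower bound, the 3 vertices {1, 4, 6} are pairwise adjacent, and any tree decomposition puts a clique entirely inside one bag — forcing width ≥ 2. Combining the bounds, tw(G) = 2.

Treewidth 2.
Bags: B1 = {4, 6, 8}  B2 = {1, 4, 6}  B3 = {4, 5, 6}  B4 = {3, 4, 6}  B5 = {2, 4, 6}  B6 = {3, 4, 7}
Tree: B1–B2, B2–B3, B2–B4, B4–B5, B4–B6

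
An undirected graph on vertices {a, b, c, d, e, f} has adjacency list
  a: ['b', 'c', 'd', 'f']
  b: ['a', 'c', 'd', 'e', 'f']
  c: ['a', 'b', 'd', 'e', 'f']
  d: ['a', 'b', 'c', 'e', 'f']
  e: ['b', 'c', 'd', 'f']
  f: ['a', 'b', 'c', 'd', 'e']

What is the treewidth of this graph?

4

A width-4 tree decomposition is:
Bags: B1 = {a, b, c, d, f}  B2 = {b, c, d, e, f}
Tree: B1–B2
The largest bag has 5 vertices, giving width 4; this decomposition certifies tw(G) ≤ 4. On the other hand G contains the 5-clique {b, c, d, e, f}. A clique must lie in a single bag of any decomposition, so no decomposition can have width below 4. The upper and lower bounds meet at 4, so that is the treewidth.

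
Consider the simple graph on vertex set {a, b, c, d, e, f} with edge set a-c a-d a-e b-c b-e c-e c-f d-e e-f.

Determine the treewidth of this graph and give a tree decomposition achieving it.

Every bag has size at most 3, so the width is 3 − 1 = 2 and tw(G) ≤ 2. On the other hand G contains the 3-clique {a, d, e}. A clique must lie in a single bag of any decomposition, so no decomposition can have width below 2. Hence tw(G) = 2 exactly.

Treewidth 2.
One optimal decomposition is:
Bags: B1 = {a, c, e}  B2 = {c, e, f}  B3 = {b, c, e}  B4 = {a, d, e}
Tree: B1–B2, B2–B3, B1–B4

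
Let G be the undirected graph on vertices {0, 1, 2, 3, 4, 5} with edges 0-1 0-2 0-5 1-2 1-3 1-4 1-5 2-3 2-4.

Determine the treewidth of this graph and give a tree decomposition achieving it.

Every bag has size at most 3, so the width is 3 − 1 = 2 and tw(G) ≤ 2. On the other hand G contains the 3-clique {0, 1, 2}. A clique must lie in a single bag of any decomposition, so no decomposition can have width below 2. Combining the bounds, tw(G) = 2.

Treewidth 2.
Bags: B1 = {0, 1, 2}  B2 = {1, 2, 3}  B3 = {1, 2, 4}  B4 = {0, 1, 5}
Tree: B1–B2, B2–B3, B1–B4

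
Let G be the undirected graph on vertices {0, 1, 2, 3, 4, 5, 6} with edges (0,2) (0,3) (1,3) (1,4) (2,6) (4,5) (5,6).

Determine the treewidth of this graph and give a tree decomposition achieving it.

Treewidth 2.
One optimal decomposition is:
Bags: B1 = {0, 2, 3}  B2 = {2, 3, 6}  B3 = {3, 5, 6}  B4 = {3, 4, 5}  B5 = {1, 3, 4}
Tree: B1–B2, B2–B3, B3–B4, B4–B5

Every bag has size at most 3, so the width is 3 − 1 = 2 and tw(G) ≤ 2. Since 3–0–2–6–5–4–1–3 is a cycle in G, G is not acyclic. Forests are exactly the graphs of treewidth ≤ 1, so tw(G) ≥ 2. Therefore the treewidth is 2.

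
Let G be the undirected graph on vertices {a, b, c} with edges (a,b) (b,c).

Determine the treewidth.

1

A width-1 tree decomposition is:
Bags: B1 = {b, c}  B2 = {a, b}
Tree: B1–B2
Each bag holds 2 vertices, so the decomposition has width 1, which upper-bounds the treewidth. Any graph with an edge has treewidth ≥ 1, and G has the edge b–c. Combining the bounds, tw(G) = 1.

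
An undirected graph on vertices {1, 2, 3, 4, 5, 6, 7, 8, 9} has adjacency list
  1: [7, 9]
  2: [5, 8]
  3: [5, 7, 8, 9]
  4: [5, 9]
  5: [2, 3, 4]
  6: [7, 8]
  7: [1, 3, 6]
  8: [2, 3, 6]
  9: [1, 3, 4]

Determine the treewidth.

A width-3 tree decomposition is:
Bags: B1 = {1, 4, 7, 9}  B2 = {3, 4, 7, 9}  B3 = {3, 4, 5, 7}  B4 = {3, 5, 6, 7}  B5 = {3, 5, 6, 8}  B6 = {2, 5, 6, 8}
Tree: B1–B2, B2–B3, B3–B4, B4–B5, B5–B6
Every bag has size at most 4, so the width is 4 − 1 = 3 and tw(G) ≤ 3. For the lower bound: the 4 vertex sets {1,4,9}, {7}, {3}, {2,5,6,8} are disjoint, each induces a connected subgraph, and every pair is joined by at least one edge of G. Contracting each set to a single vertex therefore yields K_{4} as a minor, and since treewidth is minor-monotone, tw(G) ≥ tw(K_{4}) = 3. Therefore the treewidth is 3.

3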